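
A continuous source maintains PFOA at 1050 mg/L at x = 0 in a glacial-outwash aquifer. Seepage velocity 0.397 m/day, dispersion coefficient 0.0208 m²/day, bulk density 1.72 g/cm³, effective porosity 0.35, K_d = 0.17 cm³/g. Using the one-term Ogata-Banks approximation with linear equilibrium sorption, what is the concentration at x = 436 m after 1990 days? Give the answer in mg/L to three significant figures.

Retardation factor R = 1 + ρ_b·K_d/n = 1 + 1.72 × 0.17/0.35 = 1.835.
Sorption retards both mechanisms: v_R = v/R = 0.2163 m/day, D_R = D/R = 0.01134 m²/day.
v_R·t = 0.2163 × 1990 = 430.437 m; 2√(D_R t) = 9.501 m; argument = (436 − 430.437)/9.501 = 0.5855.
C = C₀ × ½·erfc(0.5855) = 1050 × 0.2038 = 214 mg/L.

214 mg/L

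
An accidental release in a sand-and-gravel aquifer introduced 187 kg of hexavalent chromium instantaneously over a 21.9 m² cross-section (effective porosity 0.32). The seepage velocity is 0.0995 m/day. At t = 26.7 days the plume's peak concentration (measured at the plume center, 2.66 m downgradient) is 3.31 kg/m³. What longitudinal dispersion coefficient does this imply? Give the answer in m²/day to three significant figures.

At the plume center C_max = M/(n_e·A·√(4πDt)), so D = M²/(4πt·(n_e·A·C_max)²).
n_e·A·C_max = 0.32 × 21.9 × 3.31 = 23.20 kg/m.
D = 187²/(4π × 26.7 × 23.20²) = 0.194 m²/day.

0.194 m²/day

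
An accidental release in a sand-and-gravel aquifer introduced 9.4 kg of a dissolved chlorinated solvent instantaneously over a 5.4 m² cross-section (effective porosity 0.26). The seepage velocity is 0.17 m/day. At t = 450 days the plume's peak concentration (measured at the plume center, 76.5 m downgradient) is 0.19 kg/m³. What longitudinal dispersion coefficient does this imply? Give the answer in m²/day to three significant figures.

At the plume center C_max = M/(n_e·A·√(4πDt)), so D = M²/(4πt·(n_e·A·C_max)²).
n_e·A·C_max = 0.26 × 5.4 × 0.19 = 0.2668 kg/m.
D = 9.4²/(4π × 450 × 0.2668²) = 0.220 m²/day.

0.220 m²/day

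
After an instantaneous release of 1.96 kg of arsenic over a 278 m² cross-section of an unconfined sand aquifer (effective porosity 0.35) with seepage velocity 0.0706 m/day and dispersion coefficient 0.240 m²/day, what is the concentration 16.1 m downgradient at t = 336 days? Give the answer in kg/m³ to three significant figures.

For an instantaneous plane source, C(x,t) = M/(n_e·A·√(4πDt)) · exp(−(x−vt)²/(4Dt)), with n_e·A the pore (flow) area.
Plume center vt = 0.0706 × 336 = 23.7216 m, so the well at 16.1 m is 7.6216 m upgradient of the peak.
√(4πDt) = 31.83 m, giving peak height M/(n_e·A·√(4πDt)) = 1.96/(0.35 × 278 × 31.83) = 0.0006329 kg/m³.
(x−vt)²/(4Dt) = (-7.6216)²/(4 × 0.240 × 336) = 0.1801; exp(−0.1801) = 0.8352.
C = 0.0006329 × 0.8352 = 0.000529 kg/m³.

0.000529 kg/m³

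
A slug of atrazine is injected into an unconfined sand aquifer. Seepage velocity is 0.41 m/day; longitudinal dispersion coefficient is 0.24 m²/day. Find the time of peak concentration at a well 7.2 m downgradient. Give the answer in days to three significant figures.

16.2 days

For the 1D instantaneous-source solution, setting ∂C/∂t = 0 at fixed x gives v²t² + 2Dt − x² = 0, so t = (√(D² + v²x²) − D)/v².
√(D² + v²x²) = √(0.24² + 0.41² × 7.2²) = 2.962; v² = 0.1681.
t = (2.962 − 0.24)/0.1681 = 16.2 days (vs. the pure-advection estimate x/v = 17.6 d).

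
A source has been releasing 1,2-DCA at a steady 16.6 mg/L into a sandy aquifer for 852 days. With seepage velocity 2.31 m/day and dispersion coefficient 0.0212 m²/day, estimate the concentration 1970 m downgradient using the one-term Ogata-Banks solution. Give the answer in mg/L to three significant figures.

6.26 mg/L

For a continuous step input, C/C₀ ≈ ½·erfc((x−vt)/(2√(Dt))).
vt = 2.31 × 852 = 1968.12 m and 2√(Dt) = 2√(0.0212 × 852) = 8.500 m.
Argument (x−vt)/(2√(Dt)) = (1970 − 1968.12)/8.500 = 0.2212; ½·erfc(0.2212) = 0.3772.
C = 16.6 × 0.3772 = 6.26 mg/L.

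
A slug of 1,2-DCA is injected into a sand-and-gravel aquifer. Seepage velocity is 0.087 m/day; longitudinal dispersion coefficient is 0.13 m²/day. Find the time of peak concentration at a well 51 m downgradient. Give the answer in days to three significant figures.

569 days

For the 1D instantaneous-source solution, setting ∂C/∂t = 0 at fixed x gives v²t² + 2Dt − x² = 0, so t = (√(D² + v²x²) − D)/v².
√(D² + v²x²) = √(0.13² + 0.087² × 51²) = 4.439; v² = 0.007569.
t = (4.439 − 0.13)/0.007569 = 569 days (vs. the pure-advection estimate x/v = 586 d).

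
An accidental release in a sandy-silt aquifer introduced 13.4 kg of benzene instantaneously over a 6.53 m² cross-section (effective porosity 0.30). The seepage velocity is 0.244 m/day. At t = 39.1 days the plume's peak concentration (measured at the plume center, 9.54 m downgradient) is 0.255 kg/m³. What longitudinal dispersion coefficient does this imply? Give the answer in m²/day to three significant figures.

At the plume center C_max = M/(n_e·A·√(4πDt)), so D = M²/(4πt·(n_e·A·C_max)²).
n_e·A·C_max = 0.30 × 6.53 × 0.255 = 0.4995 kg/m.
D = 13.4²/(4π × 39.1 × 0.4995²) = 1.46 m²/day.

1.46 m²/day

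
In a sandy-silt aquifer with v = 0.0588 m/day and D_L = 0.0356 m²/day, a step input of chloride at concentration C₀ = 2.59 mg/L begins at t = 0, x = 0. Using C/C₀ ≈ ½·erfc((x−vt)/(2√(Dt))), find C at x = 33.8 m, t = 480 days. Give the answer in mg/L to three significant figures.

0.441 mg/L

For a continuous step input, C/C₀ ≈ ½·erfc((x−vt)/(2√(Dt))).
vt = 0.0588 × 480 = 28.224 m and 2√(Dt) = 2√(0.0356 × 480) = 8.268 m.
Argument (x−vt)/(2√(Dt)) = (33.8 − 28.224)/8.268 = 0.6744; ½·erfc(0.6744) = 0.1701.
C = 2.59 × 0.1701 = 0.441 mg/L.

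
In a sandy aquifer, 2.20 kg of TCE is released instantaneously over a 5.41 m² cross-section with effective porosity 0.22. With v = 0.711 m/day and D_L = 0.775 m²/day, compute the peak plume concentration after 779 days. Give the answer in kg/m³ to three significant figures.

0.0212 kg/m³

The peak of an instantaneous 1D plume sits at x = vt; there the Gaussian factor is 1 and C_max = M/(n_e·A·√(4πDt)), where n_e·A is the pore area the mass is dissolved in.
√(4πDt) = √(4π × 0.775 × 779) = 87.10 m, so C_max = 2.20/(0.22 × 5.41 × 87.10) = 0.0212 kg/m³.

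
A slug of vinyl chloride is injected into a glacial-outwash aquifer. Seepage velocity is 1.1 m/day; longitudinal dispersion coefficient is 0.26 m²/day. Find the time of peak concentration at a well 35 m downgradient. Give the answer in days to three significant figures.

31.6 days

For the 1D instantaneous-source solution, setting ∂C/∂t = 0 at fixed x gives v²t² + 2Dt − x² = 0, so t = (√(D² + v²x²) − D)/v².
√(D² + v²x²) = √(0.26² + 1.1² × 35²) = 38.50; v² = 1.21.
t = (38.50 − 0.26)/1.21 = 31.6 days (vs. the pure-advection estimate x/v = 31.8 d).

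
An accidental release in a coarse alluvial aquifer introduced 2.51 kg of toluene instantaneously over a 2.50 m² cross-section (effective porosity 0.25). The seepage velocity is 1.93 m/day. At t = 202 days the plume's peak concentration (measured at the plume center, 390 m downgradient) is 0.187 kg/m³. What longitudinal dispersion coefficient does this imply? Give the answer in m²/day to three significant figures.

At the plume center C_max = M/(n_e·A·√(4πDt)), so D = M²/(4πt·(n_e·A·C_max)²).
n_e·A·C_max = 0.25 × 2.50 × 0.187 = 0.1169 kg/m.
D = 2.51²/(4π × 202 × 0.1169²) = 0.182 m²/day.

0.182 m²/day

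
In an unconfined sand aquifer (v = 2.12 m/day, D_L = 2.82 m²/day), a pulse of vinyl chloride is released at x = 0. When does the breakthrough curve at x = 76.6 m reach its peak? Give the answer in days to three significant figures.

35.5 days

For the 1D instantaneous-source solution, setting ∂C/∂t = 0 at fixed x gives v²t² + 2Dt − x² = 0, so t = (√(D² + v²x²) − D)/v².
√(D² + v²x²) = √(2.82² + 2.12² × 76.6²) = 162.4; v² = 4.4944.
t = (162.4 − 2.82)/4.4944 = 35.5 days (vs. the pure-advection estimate x/v = 36.1 d).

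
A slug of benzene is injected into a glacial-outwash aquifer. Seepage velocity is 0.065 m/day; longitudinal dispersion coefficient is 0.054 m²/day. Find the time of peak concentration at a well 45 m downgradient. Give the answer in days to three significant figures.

680 days

For the 1D instantaneous-source solution, setting ∂C/∂t = 0 at fixed x gives v²t² + 2Dt − x² = 0, so t = (√(D² + v²x²) − D)/v².
√(D² + v²x²) = √(0.054² + 0.065² × 45²) = 2.925; v² = 0.004225.
t = (2.925 − 0.054)/0.004225 = 680 days (vs. the pure-advection estimate x/v = 692 d).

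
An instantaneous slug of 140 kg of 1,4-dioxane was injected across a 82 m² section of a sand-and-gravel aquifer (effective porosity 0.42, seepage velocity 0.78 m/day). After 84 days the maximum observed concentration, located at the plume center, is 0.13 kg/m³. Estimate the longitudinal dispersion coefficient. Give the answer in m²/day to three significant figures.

At the plume center C_max = M/(n_e·A·√(4πDt)), so D = M²/(4πt·(n_e·A·C_max)²).
n_e·A·C_max = 0.42 × 82 × 0.13 = 4.477 kg/m.
D = 140²/(4π × 84 × 4.477²) = 0.926 m²/day.

0.926 m²/day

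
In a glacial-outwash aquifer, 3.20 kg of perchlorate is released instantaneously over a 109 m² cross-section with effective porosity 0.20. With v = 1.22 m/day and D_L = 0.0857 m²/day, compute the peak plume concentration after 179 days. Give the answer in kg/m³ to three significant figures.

0.0106 kg/m³

The peak of an instantaneous 1D plume sits at x = vt; there the Gaussian factor is 1 and C_max = M/(n_e·A·√(4πDt)), where n_e·A is the pore area the mass is dissolved in.
√(4πDt) = √(4π × 0.0857 × 179) = 13.88 m, so C_max = 3.20/(0.20 × 109 × 13.88) = 0.0106 kg/m³.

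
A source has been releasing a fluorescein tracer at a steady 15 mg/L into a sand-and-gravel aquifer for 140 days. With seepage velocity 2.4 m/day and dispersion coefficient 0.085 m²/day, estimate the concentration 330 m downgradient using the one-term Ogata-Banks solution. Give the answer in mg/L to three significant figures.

13.4 mg/L

For a continuous step input, C/C₀ ≈ ½·erfc((x−vt)/(2√(Dt))).
vt = 2.4 × 140 = 336 m and 2√(Dt) = 2√(0.085 × 140) = 6.899 m.
Argument (x−vt)/(2√(Dt)) = (330 − 336)/6.899 = -0.8697; ½·erfc(-0.8697) = 0.8906.
C = 15 × 0.8906 = 13.4 mg/L.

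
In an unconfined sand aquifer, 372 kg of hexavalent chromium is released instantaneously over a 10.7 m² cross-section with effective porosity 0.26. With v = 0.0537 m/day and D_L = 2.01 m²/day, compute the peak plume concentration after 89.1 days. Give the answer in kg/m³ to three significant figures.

2.82 kg/m³

The peak of an instantaneous 1D plume sits at x = vt; there the Gaussian factor is 1 and C_max = M/(n_e·A·√(4πDt)), where n_e·A is the pore area the mass is dissolved in.
√(4πDt) = √(4π × 2.01 × 89.1) = 47.44 m, so C_max = 372/(0.26 × 10.7 × 47.44) = 2.82 kg/m³.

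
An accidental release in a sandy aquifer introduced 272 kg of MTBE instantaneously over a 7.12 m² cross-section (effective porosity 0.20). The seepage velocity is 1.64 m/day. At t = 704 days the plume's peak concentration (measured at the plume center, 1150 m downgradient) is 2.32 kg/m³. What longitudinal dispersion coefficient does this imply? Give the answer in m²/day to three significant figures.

0.766 m²/day

At the plume center C_max = M/(n_e·A·√(4πDt)), so D = M²/(4πt·(n_e·A·C_max)²).
n_e·A·C_max = 0.20 × 7.12 × 2.32 = 3.304 kg/m.
D = 272²/(4π × 704 × 3.304²) = 0.766 m²/day.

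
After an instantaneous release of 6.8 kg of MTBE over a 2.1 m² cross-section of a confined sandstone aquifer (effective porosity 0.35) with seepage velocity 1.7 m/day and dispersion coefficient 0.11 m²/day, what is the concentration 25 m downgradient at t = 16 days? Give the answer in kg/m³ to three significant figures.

For an instantaneous plane source, C(x,t) = M/(n_e·A·√(4πDt)) · exp(−(x−vt)²/(4Dt)), with n_e·A the pore (flow) area.
Plume center vt = 1.7 × 16 = 27.2 m, so the well at 25 m is 2.2 m upgradient of the peak.
√(4πDt) = 4.703 m, giving peak height M/(n_e·A·√(4πDt)) = 6.8/(0.35 × 2.1 × 4.703) = 1.967 kg/m³.
(x−vt)²/(4Dt) = (-2.2)²/(4 × 0.11 × 16) = 0.6875; exp(−0.6875) = 0.5028.
C = 1.967 × 0.5028 = 0.989 kg/m³.

0.989 kg/m³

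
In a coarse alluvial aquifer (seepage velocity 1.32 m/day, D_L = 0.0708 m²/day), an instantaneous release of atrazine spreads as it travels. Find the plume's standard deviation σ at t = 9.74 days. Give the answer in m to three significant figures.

Dispersive spreading gives a Gaussian with σ² = 2Dt; advection only shifts the center.
σ = √(2 × 0.0708 × 9.74) = 1.17 m.

1.17 m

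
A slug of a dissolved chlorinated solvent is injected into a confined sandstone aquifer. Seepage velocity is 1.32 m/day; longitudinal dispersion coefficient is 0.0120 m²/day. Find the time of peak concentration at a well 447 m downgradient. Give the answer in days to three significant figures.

339 days

For the 1D instantaneous-source solution, setting ∂C/∂t = 0 at fixed x gives v²t² + 2Dt − x² = 0, so t = (√(D² + v²x²) − D)/v².
√(D² + v²x²) = √(0.0120² + 1.32² × 447²) = 590.0; v² = 1.7424.
t = (590.0 − 0.0120)/1.7424 = 339 days (vs. the pure-advection estimate x/v = 339 d).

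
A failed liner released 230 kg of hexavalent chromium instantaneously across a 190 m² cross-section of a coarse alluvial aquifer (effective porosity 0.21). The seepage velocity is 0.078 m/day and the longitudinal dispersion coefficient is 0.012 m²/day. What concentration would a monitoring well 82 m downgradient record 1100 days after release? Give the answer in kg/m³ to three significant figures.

For an instantaneous plane source, C(x,t) = M/(n_e·A·√(4πDt)) · exp(−(x−vt)²/(4Dt)), with n_e·A the pore (flow) area.
Plume center vt = 0.078 × 1100 = 85.8 m, so the well at 82 m is 3.8 m upgradient of the peak.
√(4πDt) = 12.88 m, giving peak height M/(n_e·A·√(4πDt)) = 230/(0.21 × 190 × 12.88) = 0.4475 kg/m³.
(x−vt)²/(4Dt) = (-3.8)²/(4 × 0.012 × 1100) = 0.2735; exp(−0.2735) = 0.7607.
C = 0.4475 × 0.7607 = 0.340 kg/m³.

0.340 kg/m³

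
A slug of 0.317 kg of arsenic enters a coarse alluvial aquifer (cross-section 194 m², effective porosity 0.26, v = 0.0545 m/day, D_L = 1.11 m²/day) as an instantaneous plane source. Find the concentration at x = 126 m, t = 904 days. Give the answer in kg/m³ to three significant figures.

1.29e-05 kg/m³

For an instantaneous plane source, C(x,t) = M/(n_e·A·√(4πDt)) · exp(−(x−vt)²/(4Dt)), with n_e·A the pore (flow) area.
Plume center vt = 0.0545 × 904 = 49.268 m, so the well at 126 m is 76.732 m downgradient of the peak.
√(4πDt) = 112.3 m, giving peak height M/(n_e·A·√(4πDt)) = 0.317/(0.26 × 194 × 112.3) = 5.596e-05 kg/m³.
(x−vt)²/(4Dt) = (76.732)²/(4 × 1.11 × 904) = 1.467; exp(−1.467) = 0.2306.
C = 5.596e-05 × 0.2306 = 1.29e-05 kg/m³.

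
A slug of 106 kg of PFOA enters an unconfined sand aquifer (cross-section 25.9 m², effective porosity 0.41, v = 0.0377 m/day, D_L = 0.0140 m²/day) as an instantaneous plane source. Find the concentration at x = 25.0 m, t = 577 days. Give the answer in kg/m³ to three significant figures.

0.715 kg/m³

For an instantaneous plane source, C(x,t) = M/(n_e·A·√(4πDt)) · exp(−(x−vt)²/(4Dt)), with n_e·A the pore (flow) area.
Plume center vt = 0.0377 × 577 = 21.7529 m, so the well at 25.0 m is 3.2471 m downgradient of the peak.
√(4πDt) = 10.08 m, giving peak height M/(n_e·A·√(4πDt)) = 106/(0.41 × 25.9 × 10.08) = 0.9903 kg/m³.
(x−vt)²/(4Dt) = (3.2471)²/(4 × 0.0140 × 577) = 0.3263; exp(−0.3263) = 0.7216.
C = 0.9903 × 0.7216 = 0.715 kg/m³.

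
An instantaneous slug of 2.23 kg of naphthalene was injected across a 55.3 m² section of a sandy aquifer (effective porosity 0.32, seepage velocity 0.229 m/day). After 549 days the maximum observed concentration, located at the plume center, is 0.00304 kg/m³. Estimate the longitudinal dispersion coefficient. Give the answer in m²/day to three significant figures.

0.249 m²/day

At the plume center C_max = M/(n_e·A·√(4πDt)), so D = M²/(4πt·(n_e·A·C_max)²).
n_e·A·C_max = 0.32 × 55.3 × 0.00304 = 0.05380 kg/m.
D = 2.23²/(4π × 549 × 0.05380²) = 0.249 m²/day.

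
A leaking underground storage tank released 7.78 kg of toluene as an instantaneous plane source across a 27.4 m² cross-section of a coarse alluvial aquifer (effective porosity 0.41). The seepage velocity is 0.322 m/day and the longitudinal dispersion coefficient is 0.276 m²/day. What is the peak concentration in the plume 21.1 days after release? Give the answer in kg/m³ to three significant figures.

The peak of an instantaneous 1D plume sits at x = vt; there the Gaussian factor is 1 and C_max = M/(n_e·A·√(4πDt)), where n_e·A is the pore area the mass is dissolved in.
√(4πDt) = √(4π × 0.276 × 21.1) = 8.555 m, so C_max = 7.78/(0.41 × 27.4 × 8.555) = 0.0810 kg/m³.

0.0810 kg/m³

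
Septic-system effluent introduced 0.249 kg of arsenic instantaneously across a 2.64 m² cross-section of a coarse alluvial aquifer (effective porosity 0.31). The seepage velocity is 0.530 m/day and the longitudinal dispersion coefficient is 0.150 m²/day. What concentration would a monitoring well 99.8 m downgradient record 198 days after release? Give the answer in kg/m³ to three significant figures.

For an instantaneous plane source, C(x,t) = M/(n_e·A·√(4πDt)) · exp(−(x−vt)²/(4Dt)), with n_e·A the pore (flow) area.
Plume center vt = 0.530 × 198 = 104.94 m, so the well at 99.8 m is 5.14 m upgradient of the peak.
√(4πDt) = 19.32 m, giving peak height M/(n_e·A·√(4πDt)) = 0.249/(0.31 × 2.64 × 19.32) = 0.01575 kg/m³.
(x−vt)²/(4Dt) = (-5.14)²/(4 × 0.150 × 198) = 0.2224; exp(−0.2224) = 0.8006.
C = 0.01575 × 0.8006 = 0.0126 kg/m³.

0.0126 kg/m³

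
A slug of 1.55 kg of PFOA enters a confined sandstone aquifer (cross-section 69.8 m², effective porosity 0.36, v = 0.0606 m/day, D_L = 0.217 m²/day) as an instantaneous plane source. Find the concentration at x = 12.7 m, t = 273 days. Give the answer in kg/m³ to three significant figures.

For an instantaneous plane source, C(x,t) = M/(n_e·A·√(4πDt)) · exp(−(x−vt)²/(4Dt)), with n_e·A the pore (flow) area.
Plume center vt = 0.0606 × 273 = 16.5438 m, so the well at 12.7 m is 3.8438 m upgradient of the peak.
√(4πDt) = 27.28 m, giving peak height M/(n_e·A·√(4πDt)) = 1.55/(0.36 × 69.8 × 27.28) = 0.002261 kg/m³.
(x−vt)²/(4Dt) = (-3.8438)²/(4 × 0.217 × 273) = 0.06235; exp(−0.06235) = 0.9396.
C = 0.002261 × 0.9396 = 0.00212 kg/m³.

0.00212 kg/m³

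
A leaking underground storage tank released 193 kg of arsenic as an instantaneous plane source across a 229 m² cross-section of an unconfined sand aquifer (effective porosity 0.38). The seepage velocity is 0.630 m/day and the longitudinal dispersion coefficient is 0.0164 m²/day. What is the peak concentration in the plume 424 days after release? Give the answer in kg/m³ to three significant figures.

The peak of an instantaneous 1D plume sits at x = vt; there the Gaussian factor is 1 and C_max = M/(n_e·A·√(4πDt)), where n_e·A is the pore area the mass is dissolved in.
√(4πDt) = √(4π × 0.0164 × 424) = 9.348 m, so C_max = 193/(0.38 × 229 × 9.348) = 0.237 kg/m³.

0.237 kg/m³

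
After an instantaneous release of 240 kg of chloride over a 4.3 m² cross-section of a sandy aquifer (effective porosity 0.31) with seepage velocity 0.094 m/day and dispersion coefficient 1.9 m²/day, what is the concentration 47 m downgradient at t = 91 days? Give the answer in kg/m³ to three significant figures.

For an instantaneous plane source, C(x,t) = M/(n_e·A·√(4πDt)) · exp(−(x−vt)²/(4Dt)), with n_e·A the pore (flow) area.
Plume center vt = 0.094 × 91 = 8.554 m, so the well at 47 m is 38.446 m downgradient of the peak.
√(4πDt) = 46.61 m, giving peak height M/(n_e·A·√(4πDt)) = 240/(0.31 × 4.3 × 46.61) = 3.863 kg/m³.
(x−vt)²/(4Dt) = (38.446)²/(4 × 1.9 × 91) = 2.137; exp(−2.137) = 0.1180.
C = 3.863 × 0.1180 = 0.456 kg/m³.

0.456 kg/m³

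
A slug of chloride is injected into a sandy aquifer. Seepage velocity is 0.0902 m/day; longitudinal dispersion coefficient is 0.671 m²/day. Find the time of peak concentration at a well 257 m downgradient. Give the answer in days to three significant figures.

2770 days

For the 1D instantaneous-source solution, setting ∂C/∂t = 0 at fixed x gives v²t² + 2Dt − x² = 0, so t = (√(D² + v²x²) − D)/v².
√(D² + v²x²) = √(0.671² + 0.0902² × 257²) = 23.19; v² = 0.00813604.
t = (23.19 − 0.671)/0.00813604 = 2770 days (vs. the pure-advection estimate x/v = 2850 d).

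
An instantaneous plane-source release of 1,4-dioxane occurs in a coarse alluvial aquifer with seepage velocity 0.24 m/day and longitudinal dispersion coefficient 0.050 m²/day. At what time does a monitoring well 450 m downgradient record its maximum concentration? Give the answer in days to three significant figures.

1870 days

For the 1D instantaneous-source solution, setting ∂C/∂t = 0 at fixed x gives v²t² + 2Dt − x² = 0, so t = (√(D² + v²x²) − D)/v².
√(D² + v²x²) = √(0.050² + 0.24² × 450²) = 108.0; v² = 0.0576.
t = (108.0 − 0.050)/0.0576 = 1870 days (vs. the pure-advection estimate x/v = 1880 d).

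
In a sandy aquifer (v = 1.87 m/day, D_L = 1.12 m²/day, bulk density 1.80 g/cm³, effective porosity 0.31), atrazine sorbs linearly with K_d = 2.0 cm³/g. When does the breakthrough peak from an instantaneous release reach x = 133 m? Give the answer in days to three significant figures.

893 days

Retardation factor R = 1 + ρ_b·K_d/n = 1 + 1.80 × 2.0/0.31 = 12.61.
Sorption retards both mechanisms: v_R = v/R = 0.1483 m/day, D_R = D/R = 0.08882 m²/day.
Peak time from v_R²t² + 2D_R t − x² = 0: t = (√(D_R² + v_R²x²) − D_R)/v_R².
√(D_R² + v_R²x²) = √(0.08882² + 0.1483² × 133²) = 19.72; v_R² = 0.02199.
t = (19.72 − 0.08882)/0.02199 = 893 days.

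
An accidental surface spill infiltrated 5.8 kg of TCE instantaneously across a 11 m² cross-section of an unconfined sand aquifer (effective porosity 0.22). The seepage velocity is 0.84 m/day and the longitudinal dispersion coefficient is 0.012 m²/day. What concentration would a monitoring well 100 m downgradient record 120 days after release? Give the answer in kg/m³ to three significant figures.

For an instantaneous plane source, C(x,t) = M/(n_e·A·√(4πDt)) · exp(−(x−vt)²/(4Dt)), with n_e·A the pore (flow) area.
Plume center vt = 0.84 × 120 = 100.8 m, so the well at 100 m is 0.8 m upgradient of the peak.
√(4πDt) = 4.254 m, giving peak height M/(n_e·A·√(4πDt)) = 5.8/(0.22 × 11 × 4.254) = 0.5634 kg/m³.
(x−vt)²/(4Dt) = (-0.8)²/(4 × 0.012 × 120) = 0.1111; exp(−0.1111) = 0.8948.
C = 0.5634 × 0.8948 = 0.504 kg/m³.

0.504 kg/m³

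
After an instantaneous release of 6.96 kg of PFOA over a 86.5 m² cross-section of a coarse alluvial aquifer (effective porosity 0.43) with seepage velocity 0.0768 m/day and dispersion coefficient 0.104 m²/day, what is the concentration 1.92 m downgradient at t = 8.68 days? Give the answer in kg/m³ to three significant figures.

For an instantaneous plane source, C(x,t) = M/(n_e·A·√(4πDt)) · exp(−(x−vt)²/(4Dt)), with n_e·A the pore (flow) area.
Plume center vt = 0.0768 × 8.68 = 0.666624 m, so the well at 1.92 m is 1.253376 m downgradient of the peak.
√(4πDt) = 3.368 m, giving peak height M/(n_e·A·√(4πDt)) = 6.96/(0.43 × 86.5 × 3.368) = 0.05556 kg/m³.
(x−vt)²/(4Dt) = (1.253376)²/(4 × 0.104 × 8.68) = 0.4351; exp(−0.4351) = 0.6472.
C = 0.05556 × 0.6472 = 0.0360 kg/m³.

0.0360 kg/m³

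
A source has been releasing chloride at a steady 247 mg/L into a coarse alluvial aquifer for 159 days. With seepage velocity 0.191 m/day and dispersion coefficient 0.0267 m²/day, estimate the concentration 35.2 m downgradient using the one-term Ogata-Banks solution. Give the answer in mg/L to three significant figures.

For a continuous step input, C/C₀ ≈ ½·erfc((x−vt)/(2√(Dt))).
vt = 0.191 × 159 = 30.369 m and 2√(Dt) = 2√(0.0267 × 159) = 4.121 m.
Argument (x−vt)/(2√(Dt)) = (35.2 − 30.369)/4.121 = 1.172; ½·erfc(1.172) = 0.04871.
C = 247 × 0.04871 = 12.0 mg/L.

12.0 mg/L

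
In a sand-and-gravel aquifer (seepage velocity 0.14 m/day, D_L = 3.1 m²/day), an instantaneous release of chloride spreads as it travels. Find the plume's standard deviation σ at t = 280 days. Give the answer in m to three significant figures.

41.7 m

Dispersive spreading gives a Gaussian with σ² = 2Dt; advection only shifts the center.
σ = √(2 × 3.1 × 280) = 41.7 m.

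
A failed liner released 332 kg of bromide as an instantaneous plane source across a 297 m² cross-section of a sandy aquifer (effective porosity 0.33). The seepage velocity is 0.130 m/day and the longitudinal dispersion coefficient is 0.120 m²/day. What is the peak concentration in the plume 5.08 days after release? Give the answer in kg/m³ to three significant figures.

The peak of an instantaneous 1D plume sits at x = vt; there the Gaussian factor is 1 and C_max = M/(n_e·A·√(4πDt)), where n_e·A is the pore area the mass is dissolved in.
√(4πDt) = √(4π × 0.120 × 5.08) = 2.768 m, so C_max = 332/(0.33 × 297 × 2.768) = 1.22 kg/m³.

1.22 kg/m³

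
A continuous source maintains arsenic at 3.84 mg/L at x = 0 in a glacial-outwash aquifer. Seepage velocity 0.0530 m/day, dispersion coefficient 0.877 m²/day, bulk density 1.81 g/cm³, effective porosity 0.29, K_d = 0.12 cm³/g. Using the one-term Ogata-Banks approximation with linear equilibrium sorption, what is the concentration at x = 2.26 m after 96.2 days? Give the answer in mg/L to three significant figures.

Retardation factor R = 1 + ρ_b·K_d/n = 1 + 1.81 × 0.12/0.29 = 1.749.
Sorption retards both mechanisms: v_R = v/R = 0.03030 m/day, D_R = D/R = 0.5014 m²/day.
v_R·t = 0.03030 × 96.2 = 2.91486 m; 2√(D_R t) = 13.89 m; argument = (2.26 − 2.91486)/13.89 = -0.04715.
C = C₀ × ½·erfc(-0.04715) = 3.84 × 0.5266 = 2.02 mg/L.

2.02 mg/L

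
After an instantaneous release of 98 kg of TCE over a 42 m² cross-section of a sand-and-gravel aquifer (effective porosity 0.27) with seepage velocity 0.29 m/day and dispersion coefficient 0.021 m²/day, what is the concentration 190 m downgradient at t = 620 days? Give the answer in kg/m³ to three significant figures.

0.0916 kg/m³

For an instantaneous plane source, C(x,t) = M/(n_e·A·√(4πDt)) · exp(−(x−vt)²/(4Dt)), with n_e·A the pore (flow) area.
Plume center vt = 0.29 × 620 = 179.8 m, so the well at 190 m is 10.2 m downgradient of the peak.
√(4πDt) = 12.79 m, giving peak height M/(n_e·A·√(4πDt)) = 98/(0.27 × 42 × 12.79) = 0.6757 kg/m³.
(x−vt)²/(4Dt) = (10.2)²/(4 × 0.021 × 620) = 1.998; exp(−1.998) = 0.1356.
C = 0.6757 × 0.1356 = 0.0916 kg/m³.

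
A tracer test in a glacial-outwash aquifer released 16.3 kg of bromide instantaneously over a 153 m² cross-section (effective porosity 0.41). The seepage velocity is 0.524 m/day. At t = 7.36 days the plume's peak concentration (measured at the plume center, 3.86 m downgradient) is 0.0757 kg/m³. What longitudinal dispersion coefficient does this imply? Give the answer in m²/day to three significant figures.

0.127 m²/day

At the plume center C_max = M/(n_e·A·√(4πDt)), so D = M²/(4πt·(n_e·A·C_max)²).
n_e·A·C_max = 0.41 × 153 × 0.0757 = 4.749 kg/m.
D = 16.3²/(4π × 7.36 × 4.749²) = 0.127 m²/day.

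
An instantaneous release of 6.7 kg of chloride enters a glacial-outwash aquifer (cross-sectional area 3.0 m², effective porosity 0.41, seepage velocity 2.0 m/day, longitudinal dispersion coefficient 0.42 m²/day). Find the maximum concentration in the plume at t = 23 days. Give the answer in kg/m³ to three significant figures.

0.494 kg/m³

The peak of an instantaneous 1D plume sits at x = vt; there the Gaussian factor is 1 and C_max = M/(n_e·A·√(4πDt)), where n_e·A is the pore area the mass is dissolved in.
√(4πDt) = √(4π × 0.42 × 23) = 11.02 m, so C_max = 6.7/(0.41 × 3.0 × 11.02) = 0.494 kg/m³.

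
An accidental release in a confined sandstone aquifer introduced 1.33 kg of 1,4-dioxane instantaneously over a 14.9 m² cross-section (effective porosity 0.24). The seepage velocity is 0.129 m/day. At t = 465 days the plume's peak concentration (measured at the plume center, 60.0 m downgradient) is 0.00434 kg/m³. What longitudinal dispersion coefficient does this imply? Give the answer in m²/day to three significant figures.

1.26 m²/day

At the plume center C_max = M/(n_e·A·√(4πDt)), so D = M²/(4πt·(n_e·A·C_max)²).
n_e·A·C_max = 0.24 × 14.9 × 0.00434 = 0.01552 kg/m.
D = 1.33²/(4π × 465 × 0.01552²) = 1.26 m²/day.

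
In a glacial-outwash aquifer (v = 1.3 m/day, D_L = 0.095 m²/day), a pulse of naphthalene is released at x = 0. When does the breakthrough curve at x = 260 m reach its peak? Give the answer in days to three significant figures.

200 days

For the 1D instantaneous-source solution, setting ∂C/∂t = 0 at fixed x gives v²t² + 2Dt − x² = 0, so t = (√(D² + v²x²) − D)/v².
√(D² + v²x²) = √(0.095² + 1.3² × 260²) = 338.0; v² = 1.69.
t = (338.0 − 0.095)/1.69 = 200 days (vs. the pure-advection estimate x/v = 200 d).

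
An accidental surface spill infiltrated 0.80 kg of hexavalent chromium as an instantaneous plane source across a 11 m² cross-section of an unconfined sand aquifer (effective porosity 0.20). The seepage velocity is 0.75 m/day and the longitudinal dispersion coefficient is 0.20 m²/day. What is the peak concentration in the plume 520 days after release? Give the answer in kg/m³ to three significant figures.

The peak of an instantaneous 1D plume sits at x = vt; there the Gaussian factor is 1 and C_max = M/(n_e·A·√(4πDt)), where n_e·A is the pore area the mass is dissolved in.
√(4πDt) = √(4π × 0.20 × 520) = 36.15 m, so C_max = 0.80/(0.20 × 11 × 36.15) = 0.0101 kg/m³.

0.0101 kg/m³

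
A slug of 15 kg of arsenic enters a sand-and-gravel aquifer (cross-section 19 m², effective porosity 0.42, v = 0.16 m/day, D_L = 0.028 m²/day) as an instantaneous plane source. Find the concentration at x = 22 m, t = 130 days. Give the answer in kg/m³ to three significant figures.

For an instantaneous plane source, C(x,t) = M/(n_e·A·√(4πDt)) · exp(−(x−vt)²/(4Dt)), with n_e·A the pore (flow) area.
Plume center vt = 0.16 × 130 = 20.8 m, so the well at 22 m is 1.2 m downgradient of the peak.
√(4πDt) = 6.763 m, giving peak height M/(n_e·A·√(4πDt)) = 15/(0.42 × 19 × 6.763) = 0.2779 kg/m³.
(x−vt)²/(4Dt) = (1.2)²/(4 × 0.028 × 130) = 0.09890; exp(−0.09890) = 0.9058.
C = 0.2779 × 0.9058 = 0.252 kg/m³.

0.252 kg/m³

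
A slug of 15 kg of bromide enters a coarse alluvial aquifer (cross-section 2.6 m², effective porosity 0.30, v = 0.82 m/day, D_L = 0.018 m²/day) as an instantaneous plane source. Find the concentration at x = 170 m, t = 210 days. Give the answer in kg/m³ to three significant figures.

For an instantaneous plane source, C(x,t) = M/(n_e·A·√(4πDt)) · exp(−(x−vt)²/(4Dt)), with n_e·A the pore (flow) area.
Plume center vt = 0.82 × 210 = 172.2 m, so the well at 170 m is 2.2 m upgradient of the peak.
√(4πDt) = 6.892 m, giving peak height M/(n_e·A·√(4πDt)) = 15/(0.30 × 2.6 × 6.892) = 2.790 kg/m³.
(x−vt)²/(4Dt) = (-2.2)²/(4 × 0.018 × 210) = 0.3201; exp(−0.3201) = 0.7261.
C = 2.790 × 0.7261 = 2.03 kg/m³.

2.03 kg/m³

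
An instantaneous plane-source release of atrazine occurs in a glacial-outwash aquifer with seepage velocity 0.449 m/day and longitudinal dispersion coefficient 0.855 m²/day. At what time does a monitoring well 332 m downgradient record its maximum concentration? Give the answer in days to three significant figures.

735 days

For the 1D instantaneous-source solution, setting ∂C/∂t = 0 at fixed x gives v²t² + 2Dt − x² = 0, so t = (√(D² + v²x²) − D)/v².
√(D² + v²x²) = √(0.855² + 0.449² × 332²) = 149.1; v² = 0.201601.
t = (149.1 − 0.855)/0.201601 = 735 days (vs. the pure-advection estimate x/v = 739 d).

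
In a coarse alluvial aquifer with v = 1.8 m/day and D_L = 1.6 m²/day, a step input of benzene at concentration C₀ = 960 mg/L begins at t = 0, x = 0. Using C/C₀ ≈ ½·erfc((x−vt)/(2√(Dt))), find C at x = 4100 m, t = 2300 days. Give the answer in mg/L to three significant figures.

For a continuous step input, C/C₀ ≈ ½·erfc((x−vt)/(2√(Dt))).
vt = 1.8 × 2300 = 4140 m and 2√(Dt) = 2√(1.6 × 2300) = 121.3 m.
Argument (x−vt)/(2√(Dt)) = (4100 − 4140)/121.3 = -0.3298; ½·erfc(-0.3298) = 0.6795.
C = 960 × 0.6795 = 652 mg/L.

652 mg/L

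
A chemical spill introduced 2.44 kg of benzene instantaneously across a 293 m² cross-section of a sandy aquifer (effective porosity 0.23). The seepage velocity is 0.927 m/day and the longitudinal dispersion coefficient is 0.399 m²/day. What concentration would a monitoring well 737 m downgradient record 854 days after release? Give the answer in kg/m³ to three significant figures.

For an instantaneous plane source, C(x,t) = M/(n_e·A·√(4πDt)) · exp(−(x−vt)²/(4Dt)), with n_e·A the pore (flow) area.
Plume center vt = 0.927 × 854 = 791.658 m, so the well at 737 m is 54.658 m upgradient of the peak.
√(4πDt) = 65.44 m, giving peak height M/(n_e·A·√(4πDt)) = 2.44/(0.23 × 293 × 65.44) = 0.0005533 kg/m³.
(x−vt)²/(4Dt) = (-54.658)²/(4 × 0.399 × 854) = 2.192; exp(−2.192) = 0.1117.
C = 0.0005533 × 0.1117 = 6.18e-05 kg/m³.

6.18e-05 kg/m³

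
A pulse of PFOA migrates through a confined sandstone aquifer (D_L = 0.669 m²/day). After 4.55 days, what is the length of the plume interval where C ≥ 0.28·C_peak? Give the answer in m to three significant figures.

The plume is Gaussian with σ = √(2Dt) = √(2 × 0.669 × 4.55) = 2.467 m.
C/C_peak = exp(−Δx²/(2σ²)) = 0.28 ⇒ Δx = σ·√(−2 ln 0.28) = 2.467 × 1.596 = 3.937 m.
Width = 2Δx = 7.87 m.

7.87 m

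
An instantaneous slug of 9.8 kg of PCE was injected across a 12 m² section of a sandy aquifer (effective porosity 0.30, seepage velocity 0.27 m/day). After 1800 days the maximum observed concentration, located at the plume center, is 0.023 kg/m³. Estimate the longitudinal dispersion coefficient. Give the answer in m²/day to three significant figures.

0.619 m²/day

At the plume center C_max = M/(n_e·A·√(4πDt)), so D = M²/(4πt·(n_e·A·C_max)²).
n_e·A·C_max = 0.30 × 12 × 0.023 = 0.08280 kg/m.
D = 9.8²/(4π × 1800 × 0.08280²) = 0.619 m²/day.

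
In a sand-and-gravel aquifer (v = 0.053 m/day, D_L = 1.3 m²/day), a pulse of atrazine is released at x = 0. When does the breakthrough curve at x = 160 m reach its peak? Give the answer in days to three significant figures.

For the 1D instantaneous-source solution, setting ∂C/∂t = 0 at fixed x gives v²t² + 2Dt − x² = 0, so t = (√(D² + v²x²) − D)/v².
√(D² + v²x²) = √(1.3² + 0.053² × 160²) = 8.579; v² = 0.002809.
t = (8.579 − 1.3)/0.002809 = 2590 days (vs. the pure-advection estimate x/v = 3020 d).

2590 days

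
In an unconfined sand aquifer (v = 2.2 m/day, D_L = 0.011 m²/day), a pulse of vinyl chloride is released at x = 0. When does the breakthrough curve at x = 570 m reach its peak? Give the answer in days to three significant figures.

For the 1D instantaneous-source solution, setting ∂C/∂t = 0 at fixed x gives v²t² + 2Dt − x² = 0, so t = (√(D² + v²x²) − D)/v².
√(D² + v²x²) = √(0.011² + 2.2² × 570²) = 1254; v² = 4.84.
t = (1254 − 0.011)/4.84 = 259 days (vs. the pure-advection estimate x/v = 259 d).

259 days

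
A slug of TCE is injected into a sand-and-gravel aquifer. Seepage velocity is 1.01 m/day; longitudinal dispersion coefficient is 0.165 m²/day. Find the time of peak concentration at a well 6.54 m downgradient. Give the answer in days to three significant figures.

6.32 days

For the 1D instantaneous-source solution, setting ∂C/∂t = 0 at fixed x gives v²t² + 2Dt − x² = 0, so t = (√(D² + v²x²) − D)/v².
√(D² + v²x²) = √(0.165² + 1.01² × 6.54²) = 6.607; v² = 1.0201.
t = (6.607 − 0.165)/1.0201 = 6.32 days (vs. the pure-advection estimate x/v = 6.48 d).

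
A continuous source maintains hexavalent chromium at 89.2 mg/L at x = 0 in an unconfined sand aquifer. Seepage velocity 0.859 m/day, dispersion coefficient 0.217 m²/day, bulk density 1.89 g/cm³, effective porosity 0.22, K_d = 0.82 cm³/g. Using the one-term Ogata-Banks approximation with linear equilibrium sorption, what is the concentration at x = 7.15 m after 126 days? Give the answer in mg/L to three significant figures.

88.5 mg/L

Retardation factor R = 1 + ρ_b·K_d/n = 1 + 1.89 × 0.82/0.22 = 8.045.
Sorption retards both mechanisms: v_R = v/R = 0.1068 m/day, D_R = D/R = 0.02697 m²/day.
v_R·t = 0.1068 × 126 = 13.4568 m; 2√(D_R t) = 3.687 m; argument = (7.15 − 13.4568)/3.687 = -1.711.
C = C₀ × ½·erfc(-1.711) = 89.2 × 0.9922 = 88.5 mg/L.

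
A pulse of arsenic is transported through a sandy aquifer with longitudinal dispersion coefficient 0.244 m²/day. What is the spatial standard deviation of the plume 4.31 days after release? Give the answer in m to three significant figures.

Dispersive spreading gives a Gaussian with σ² = 2Dt; advection only shifts the center.
σ = √(2 × 0.244 × 4.31) = 1.45 m.

1.45 m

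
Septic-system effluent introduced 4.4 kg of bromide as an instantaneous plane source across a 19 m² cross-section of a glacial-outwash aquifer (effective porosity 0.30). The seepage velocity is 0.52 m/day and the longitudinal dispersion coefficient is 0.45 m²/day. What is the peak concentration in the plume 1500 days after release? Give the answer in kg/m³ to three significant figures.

0.00838 kg/m³

The peak of an instantaneous 1D plume sits at x = vt; there the Gaussian factor is 1 and C_max = M/(n_e·A·√(4πDt)), where n_e·A is the pore area the mass is dissolved in.
√(4πDt) = √(4π × 0.45 × 1500) = 92.10 m, so C_max = 4.4/(0.30 × 19 × 92.10) = 0.00838 kg/m³.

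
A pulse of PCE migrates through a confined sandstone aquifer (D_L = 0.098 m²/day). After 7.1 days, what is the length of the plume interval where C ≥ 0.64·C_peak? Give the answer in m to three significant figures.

The plume is Gaussian with σ = √(2Dt) = √(2 × 0.098 × 7.1) = 1.180 m.
C/C_peak = exp(−Δx²/(2σ²)) = 0.64 ⇒ Δx = σ·√(−2 ln 0.64) = 1.180 × 0.9448 = 1.115 m.
Width = 2Δx = 2.23 m.

2.23 m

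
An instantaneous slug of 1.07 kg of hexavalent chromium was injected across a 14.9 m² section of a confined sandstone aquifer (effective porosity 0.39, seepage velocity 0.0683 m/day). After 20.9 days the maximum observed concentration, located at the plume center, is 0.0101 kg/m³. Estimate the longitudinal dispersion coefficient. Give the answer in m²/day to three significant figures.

1.27 m²/day

At the plume center C_max = M/(n_e·A·√(4πDt)), so D = M²/(4πt·(n_e·A·C_max)²).
n_e·A·C_max = 0.39 × 14.9 × 0.0101 = 0.05869 kg/m.
D = 1.07²/(4π × 20.9 × 0.05869²) = 1.27 m²/day.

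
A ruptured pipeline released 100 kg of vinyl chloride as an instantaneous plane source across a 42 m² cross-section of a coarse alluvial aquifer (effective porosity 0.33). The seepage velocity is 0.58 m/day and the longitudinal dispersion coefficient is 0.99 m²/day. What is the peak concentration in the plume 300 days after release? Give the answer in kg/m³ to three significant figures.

0.118 kg/m³

The peak of an instantaneous 1D plume sits at x = vt; there the Gaussian factor is 1 and C_max = M/(n_e·A·√(4πDt)), where n_e·A is the pore area the mass is dissolved in.
√(4πDt) = √(4π × 0.99 × 300) = 61.09 m, so C_max = 100/(0.33 × 42 × 61.09) = 0.118 kg/m³.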